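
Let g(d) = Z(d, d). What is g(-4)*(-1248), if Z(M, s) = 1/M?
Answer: 312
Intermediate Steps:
g(d) = 1/d
g(-4)*(-1248) = -1248/(-4) = -¼*(-1248) = 312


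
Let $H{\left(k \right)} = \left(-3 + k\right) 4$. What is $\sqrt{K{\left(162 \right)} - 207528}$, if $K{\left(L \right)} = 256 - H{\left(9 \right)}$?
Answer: $8 i \sqrt{3239} \approx 455.3 i$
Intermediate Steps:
$H{\left(k \right)} = -12 + 4 k$
$K{\left(L \right)} = 232$ ($K{\left(L \right)} = 256 - \left(-12 + 4 \cdot 9\right) = 256 - \left(-12 + 36\right) = 256 - 24 = 232$)
$\sqrt{K{\left(162 \right)} - 207528} = \sqrt{232 - 207528} = \sqrt{-207296} = 8 i \sqrt{3239}$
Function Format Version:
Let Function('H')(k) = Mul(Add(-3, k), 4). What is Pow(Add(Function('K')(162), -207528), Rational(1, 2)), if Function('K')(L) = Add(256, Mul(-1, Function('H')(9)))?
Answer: Mul(8, I, Pow(3239, Rational(1, 2))) ≈ Mul(455.30, I)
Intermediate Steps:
Function('H')(k) = Add(-12, Mul(4, k))
Function('K')(L) = 232 (Function('K')(L) = Add(256, Mul(-1, Add(-12, Mul(4, 9)))) = Add(256, Mul(-1, Add(-12, 36))) = Add(256, Mul(-1, 24)) = Add(256, -24) = 232)
Pow(Add(Function('K')(162), -207528), Rational(1, 2)) = Pow(Add(232, -207528), Rational(1, 2)) = Pow(-207296, Rational(1, 2)) = Mul(8, I, Pow(3239, Rational(1, 2)))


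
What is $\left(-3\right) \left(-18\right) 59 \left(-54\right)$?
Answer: $-172044$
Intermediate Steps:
$\left(-3\right) \left(-18\right) 59 \left(-54\right) = 54 \cdot 59 \left(-54\right) = 3186 \left(-54\right) = -172044$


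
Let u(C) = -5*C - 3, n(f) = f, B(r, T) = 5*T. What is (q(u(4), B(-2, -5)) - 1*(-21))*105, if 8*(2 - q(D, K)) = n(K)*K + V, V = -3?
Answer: -22995/4 ≈ -5748.8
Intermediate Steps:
u(C) = -3 - 5*C
q(D, K) = 19/8 - K²/8 (q(D, K) = 2 - (K*K - 3)/8 = 2 - (K² - 3)/8 = 2 - (-3 + K²)/8 = 2 + (3/8 - K²/8) = 19/8 - K²/8)
(q(u(4), B(-2, -5)) - 1*(-21))*105 = ((19/8 - (5*(-5))²/8) - 1*(-21))*105 = ((19/8 - ⅛*(-25)²) + 21)*105 = ((19/8 - ⅛*625) + 21)*105 = ((19/8 - 625/8) + 21)*105 = (-303/4 + 21)*105 = -219/4*105 = -22995/4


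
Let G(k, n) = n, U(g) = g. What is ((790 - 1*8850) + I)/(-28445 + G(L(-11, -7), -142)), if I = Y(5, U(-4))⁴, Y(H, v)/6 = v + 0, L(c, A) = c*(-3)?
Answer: -323716/28587 ≈ -11.324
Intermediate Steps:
L(c, A) = -3*c
Y(H, v) = 6*v (Y(H, v) = 6*(v + 0) = 6*v)
I = 331776 (I = (6*(-4))⁴ = (-24)⁴ = 331776)
((790 - 1*8850) + I)/(-28445 + G(L(-11, -7), -142)) = ((790 - 1*8850) + 331776)/(-28445 - 142) = ((790 - 8850) + 331776)/(-28587) = (-8060 + 331776)*(-1/28587) = 323716*(-1/28587) = -323716/28587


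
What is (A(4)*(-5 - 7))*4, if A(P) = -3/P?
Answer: 36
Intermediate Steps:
(A(4)*(-5 - 7))*4 = ((-3/4)*(-5 - 7))*4 = (-3*¼*(-12))*4 = -¾*(-12)*4 = 9*4 = 36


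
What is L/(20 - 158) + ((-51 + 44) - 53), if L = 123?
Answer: -2801/46 ≈ -60.891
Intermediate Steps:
L/(20 - 158) + ((-51 + 44) - 53) = 123/(20 - 158) + ((-51 + 44) - 53) = 123/(-138) + (-7 - 53) = -1/138*123 - 60 = -41/46 - 60 = -2801/46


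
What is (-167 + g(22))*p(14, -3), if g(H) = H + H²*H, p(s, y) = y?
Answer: -31509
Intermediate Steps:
g(H) = H + H³
(-167 + g(22))*p(14, -3) = (-167 + (22 + 22³))*(-3) = (-167 + (22 + 10648))*(-3) = (-167 + 10670)*(-3) = 10503*(-3) = -31509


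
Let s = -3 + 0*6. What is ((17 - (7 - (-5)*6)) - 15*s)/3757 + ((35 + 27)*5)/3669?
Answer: 1256395/13784433 ≈ 0.091146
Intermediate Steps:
s = -3 (s = -3 + 0 = -3)
((17 - (7 - (-5)*6)) - 15*s)/3757 + ((35 + 27)*5)/3669 = ((17 - (7 - (-5)*6)) - 15*(-3))/3757 + ((35 + 27)*5)/3669 = ((17 - (7 - 1*(-30))) + 45)*(1/3757) + (62*5)*(1/3669) = ((17 - (7 + 30)) + 45)*(1/3757) + 310*(1/3669) = ((17 - 1*37) + 45)*(1/3757) + 310/3669 = ((17 - 37) + 45)*(1/3757) + 310/3669 = (-20 + 45)*(1/3757) + 310/3669 = 25*(1/3757) + 310/3669 = 25/3757 + 310/3669 = 1256395/13784433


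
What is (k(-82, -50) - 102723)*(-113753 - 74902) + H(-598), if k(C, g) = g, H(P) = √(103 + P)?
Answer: 19388640315 + 3*I*√55 ≈ 1.9389e+10 + 22.249*I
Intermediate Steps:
(k(-82, -50) - 102723)*(-113753 - 74902) + H(-598) = (-50 - 102723)*(-113753 - 74902) + √(103 - 598) = -102773*(-188655) + √(-495) = 19388640315 + 3*I*√55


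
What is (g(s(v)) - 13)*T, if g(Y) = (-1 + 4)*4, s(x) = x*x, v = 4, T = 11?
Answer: -11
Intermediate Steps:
s(x) = x²
g(Y) = 12 (g(Y) = 3*4 = 12)
(g(s(v)) - 13)*T = (12 - 13)*11 = -1*11 = -11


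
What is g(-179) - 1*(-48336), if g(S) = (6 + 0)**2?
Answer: 48372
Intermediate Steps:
g(S) = 36 (g(S) = 6**2 = 36)
g(-179) - 1*(-48336) = 36 - 1*(-48336) = 36 + 48336 = 48372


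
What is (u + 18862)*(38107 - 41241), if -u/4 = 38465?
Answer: 423083732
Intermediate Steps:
u = -153860 (u = -4*38465 = -153860)
(u + 18862)*(38107 - 41241) = (-153860 + 18862)*(38107 - 41241) = -134998*(-3134) = 423083732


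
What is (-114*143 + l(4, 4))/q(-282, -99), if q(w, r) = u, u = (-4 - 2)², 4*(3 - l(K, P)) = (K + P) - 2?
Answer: -10867/24 ≈ -452.79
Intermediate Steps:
l(K, P) = 7/2 - K/4 - P/4 (l(K, P) = 3 - ((K + P) - 2)/4 = 3 - (-2 + K + P)/4 = 3 + (½ - K/4 - P/4) = 7/2 - K/4 - P/4)
u = 36 (u = (-6)² = 36)
q(w, r) = 36
(-114*143 + l(4, 4))/q(-282, -99) = (-114*143 + (7/2 - ¼*4 - ¼*4))/36 = (-16302 + (7/2 - 1 - 1))*(1/36) = (-16302 + 3/2)*(1/36) = -32601/2*1/36 = -10867/24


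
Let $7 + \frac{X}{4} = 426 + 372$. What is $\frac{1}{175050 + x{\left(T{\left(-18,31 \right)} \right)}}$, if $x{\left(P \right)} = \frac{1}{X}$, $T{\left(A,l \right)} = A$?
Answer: $\frac{3164}{553858201} \approx 5.7127 \cdot 10^{-6}$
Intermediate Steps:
$X = 3164$ ($X = -28 + 4 \left(426 + 372\right) = -28 + 4 \cdot 798 = -28 + 3192 = 3164$)
$x{\left(P \right)} = \frac{1}{3164}$
$\frac{1}{175050 + x{\left(T{\left(-18,31 \right)} \right)}} = \frac{1}{175050 + \frac{1}{3164}} = \frac{1}{\frac{553858201}{3164}} = \frac{3164}{553858201}$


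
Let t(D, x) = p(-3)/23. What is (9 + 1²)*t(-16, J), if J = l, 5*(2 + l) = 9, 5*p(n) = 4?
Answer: 8/23 ≈ 0.34783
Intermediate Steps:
p(n) = ⅘ (p(n) = (⅕)*4 = ⅘)
l = -⅕ (l = -2 + (⅕)*9 = -2 + 9/5 = -⅕ ≈ -0.20000)
J = -⅕ ≈ -0.20000
t(D, x) = 4/115 (t(D, x) = (⅘)/23 = (⅘)*(1/23) = 4/115)
(9 + 1²)*t(-16, J) = (9 + 1²)*(4/115) = (9 + 1)*(4/115) = 10*(4/115) = 8/23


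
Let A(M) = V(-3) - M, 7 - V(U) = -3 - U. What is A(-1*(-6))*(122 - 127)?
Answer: -5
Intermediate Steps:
V(U) = 10 + U (V(U) = 7 - (-3 - U) = 7 + (3 + U) = 10 + U)
A(M) = 7 - M (A(M) = (10 - 3) - M = 7 - M)
A(-1*(-6))*(122 - 127) = (7 - (-1)*(-6))*(122 - 127) = (7 - 1*6)*(-5) = (7 - 6)*(-5) = 1*(-5) = -5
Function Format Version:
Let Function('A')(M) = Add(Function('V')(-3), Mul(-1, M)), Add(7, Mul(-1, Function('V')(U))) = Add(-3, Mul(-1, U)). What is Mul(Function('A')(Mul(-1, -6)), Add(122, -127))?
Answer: -5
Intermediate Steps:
Function('V')(U) = Add(10, U) (Function('V')(U) = Add(7, Mul(-1, Add(-3, Mul(-1, U)))) = Add(7, Add(3, U)) = Add(10, U))
Function('A')(M) = Add(7, Mul(-1, M)) (Function('A')(M) = Add(Add(10, -3), Mul(-1, M)) = Add(7, Mul(-1, M)))
Mul(Function('A')(Mul(-1, -6)), Add(122, -127)) = Mul(Add(7, Mul(-1, Mul(-1, -6))), Add(122, -127)) = Mul(Add(7, Mul(-1, 6)), -5) = Mul(Add(7, -6), -5) = Mul(1, -5) = -5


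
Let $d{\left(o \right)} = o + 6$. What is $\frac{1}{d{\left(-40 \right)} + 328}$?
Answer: $\frac{1}{294} \approx 0.0034014$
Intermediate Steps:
$d{\left(o \right)} = 6 + o$
$\frac{1}{d{\left(-40 \right)} + 328} = \frac{1}{\left(6 - 40\right) + 328} = \frac{1}{-34 + 328} = \frac{1}{294}$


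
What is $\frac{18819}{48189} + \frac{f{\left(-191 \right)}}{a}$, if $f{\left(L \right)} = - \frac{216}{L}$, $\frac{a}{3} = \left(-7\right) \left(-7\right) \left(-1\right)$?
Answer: $\frac{57552471}{150333617} \approx 0.38283$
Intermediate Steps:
$a = -147$ ($a = 3 \left(-7\right) \left(-7\right) \left(-1\right) = 3 \cdot 49 \left(-1\right) = 3 \left(-49\right) = -147$)
$\frac{18819}{48189} + \frac{f{\left(-191 \right)}}{a} = \frac{18819}{48189} + \frac{\left(-216\right) \frac{1}{-191}}{-147} = 18819 \cdot \frac{1}{48189} + \left(-216\right) \left(- \frac{1}{191}\right) \left(- \frac{1}{147}\right) = \frac{6273}{16063} + \frac{216}{191} \left(- \frac{1}{147}\right) = \frac{6273}{16063} - \frac{72}{9359} = \frac{57552471}{150333617}$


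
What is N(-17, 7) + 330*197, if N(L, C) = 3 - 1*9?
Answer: 65004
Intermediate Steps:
N(L, C) = -6 (N(L, C) = 3 - 9 = -6)
N(-17, 7) + 330*197 = -6 + 330*197 = -6 + 65010 = 65004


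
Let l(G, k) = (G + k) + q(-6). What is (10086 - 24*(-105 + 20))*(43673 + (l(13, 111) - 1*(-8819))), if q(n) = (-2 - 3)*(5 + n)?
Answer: 638082246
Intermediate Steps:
q(n) = -25 - 5*n (q(n) = -5*(5 + n) = -25 - 5*n)
l(G, k) = 5 + G + k (l(G, k) = (G + k) + (-25 - 5*(-6)) = (G + k) + (-25 + 30) = (G + k) + 5 = 5 + G + k)
(10086 - 24*(-105 + 20))*(43673 + (l(13, 111) - 1*(-8819))) = (10086 - 24*(-105 + 20))*(43673 + ((5 + 13 + 111) - 1*(-8819))) = (10086 - 24*(-85))*(43673 + (129 + 8819)) = (10086 + 2040)*(43673 + 8948) = 12126*52621 = 638082246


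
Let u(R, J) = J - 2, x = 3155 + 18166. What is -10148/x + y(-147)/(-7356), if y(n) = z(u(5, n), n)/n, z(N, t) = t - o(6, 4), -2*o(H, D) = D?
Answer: -1219605409/2561675508 ≈ -0.47610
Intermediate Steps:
x = 21321
o(H, D) = -D/2
u(R, J) = -2 + J
z(N, t) = 2 + t (z(N, t) = t - (-1)*4/2 = t - 1*(-2) = t + 2 = 2 + t)
y(n) = (2 + n)/n
-10148/x + y(-147)/(-7356) = -10148/21321 + ((2 - 147)/(-147))/(-7356) = -10148*1/21321 - 1/147*(-145)*(-1/7356) = -10148/21321 + (145/147)*(-1/7356) = -10148/21321 - 145/1081332 = -1219605409/2561675508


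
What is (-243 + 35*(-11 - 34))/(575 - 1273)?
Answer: 909/349 ≈ 2.6046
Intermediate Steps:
(-243 + 35*(-11 - 34))/(575 - 1273) = (-243 + 35*(-45))/(-698) = (-243 - 1575)*(-1/698) = -1818*(-1/698) = 909/349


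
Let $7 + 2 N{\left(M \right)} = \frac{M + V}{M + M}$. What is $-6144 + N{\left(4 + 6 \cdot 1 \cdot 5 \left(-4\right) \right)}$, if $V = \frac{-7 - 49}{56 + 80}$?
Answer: $- \frac{48489501}{7888} \approx -6147.3$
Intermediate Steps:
$V = - \frac{7}{17}$ ($V = - \frac{56}{136} = \left(-56\right) \frac{1}{136} = - \frac{7}{17} \approx -0.41176$)
$N{\left(M \right)} = - \frac{7}{2} + \frac{- \frac{7}{17} + M}{4 M}$ ($N{\left(M \right)} = - \frac{7}{2} + \frac{\left(M - \frac{7}{17}\right) \frac{1}{M + M}}{2} = - \frac{7}{2} + \frac{\left(- \frac{7}{17} + M\right) \frac{1}{2 M}}{2} = - \frac{7}{2} + \frac{\frac{1}{2} \frac{1}{M} \left(- \frac{7}{17} + M\right)}{2} = - \frac{7}{2} + \frac{- \frac{7}{17} + M}{4 M}$)
$-6144 + N{\left(4 + 6 \cdot 1 \cdot 5 \left(-4\right) \right)} = -6144 + \frac{-7 - 221 \left(4 + 6 \cdot 1 \cdot 5 \left(-4\right)\right)}{68 \left(4 + 6 \cdot 1 \cdot 5 \left(-4\right)\right)} = -6144 + \frac{-7 - 221 \left(4 + 6 \cdot 5 \left(-4\right)\right)}{68 \left(4 + 6 \cdot 5 \left(-4\right)\right)} = -6144 + \frac{-7 - 221 \left(4 + 6 \left(-20\right)\right)}{68 \left(4 + 6 \left(-20\right)\right)} = -6144 + \frac{-7 - 221 \left(4 - 120\right)}{68 \left(4 - 120\right)} = -6144 + \frac{-7 - -25636}{68 \left(-116\right)} = -6144 + \frac{1}{68} \left(- \frac{1}{116}\right) \left(-7 + 25636\right) = -6144 + \frac{1}{68} \left(- \frac{1}{116}\right) 25629 = -6144 - \frac{25629}{7888} = - \frac{48489501}{7888}$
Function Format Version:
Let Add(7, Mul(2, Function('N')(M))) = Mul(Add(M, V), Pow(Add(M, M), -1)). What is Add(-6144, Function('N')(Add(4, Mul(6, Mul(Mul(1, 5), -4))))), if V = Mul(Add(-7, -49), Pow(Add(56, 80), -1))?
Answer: Rational(-48489501, 7888) ≈ -6147.3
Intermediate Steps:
V = Rational(-7, 17) (V = Mul(-56, Pow(136, -1)) = Mul(-56, Rational(1, 136)) = Rational(-7, 17) ≈ -0.41176)
Function('N')(M) = Add(Rational(-7, 2), Mul(Rational(1, 4), Pow(M, -1), Add(Rational(-7, 17), M))) (Function('N')(M) = Add(Rational(-7, 2), Mul(Rational(1, 2), Mul(Add(M, Rational(-7, 17)), Pow(Add(M, M), -1)))) = Add(Rational(-7, 2), Mul(Rational(1, 2), Mul(Add(Rational(-7, 17), M), Pow(Mul(2, M), -1)))) = Add(Rational(-7, 2), Mul(Rational(1, 2), Mul(Add(Rational(-7, 17), M), Mul(Rational(1, 2), Pow(M, -1))))) = Add(Rational(-7, 2), Mul(Rational(1, 2), Mul(Rational(1, 2), Pow(M, -1), Add(Rational(-7, 17), M)))) = Add(Rational(-7, 2), Mul(Rational(1, 4), Pow(M, -1), Add(Rational(-7, 17), M))))
Add(-6144, Function('N')(Add(4, Mul(6, Mul(Mul(1, 5), -4))))) = Add(-6144, Mul(Rational(1, 68), Pow(Add(4, Mul(6, Mul(Mul(1, 5), -4))), -1), Add(-7, Mul(-221, Add(4, Mul(6, Mul(Mul(1, 5), -4))))))) = Add(-6144, Mul(Rational(1, 68), Pow(Add(4, Mul(6, Mul(5, -4))), -1), Add(-7, Mul(-221, Add(4, Mul(6, Mul(5, -4))))))) = Add(-6144, Mul(Rational(1, 68), Pow(Add(4, Mul(6, -20)), -1), Add(-7, Mul(-221, Add(4, Mul(6, -20)))))) = Add(-6144, Mul(Rational(1, 68), Pow(Add(4, -120), -1), Add(-7, Mul(-221, Add(4, -120))))) = Add(-6144, Mul(Rational(1, 68), Pow(-116, -1), Add(-7, Mul(-221, -116)))) = Add(-6144, Mul(Rational(1, 68), Rational(-1, 116), Add(-7, 25636))) = Add(-6144, Mul(Rational(1, 68), Rational(-1, 116), 25629)) = Add(-6144, Rational(-25629, 7888)) = Rational(-48489501, 7888)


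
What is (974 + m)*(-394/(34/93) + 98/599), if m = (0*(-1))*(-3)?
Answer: -10687325062/10183 ≈ -1.0495e+6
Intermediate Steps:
m = 0 (m = 0*(-3) = 0)
(974 + m)*(-394/(34/93) + 98/599) = (974 + 0)*(-394/(34/93) + 98/599) = 974*(-394/(34*(1/93)) + 98*(1/599)) = 974*(-394/34/93 + 98/599) = 974*(-394*93/34 + 98/599) = 974*(-18321/17 + 98/599) = 974*(-10972613/10183) = -10687325062/10183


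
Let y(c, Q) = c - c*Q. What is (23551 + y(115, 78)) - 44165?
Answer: -29469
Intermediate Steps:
y(c, Q) = c - Q*c
(23551 + y(115, 78)) - 44165 = (23551 + 115*(1 - 1*78)) - 44165 = (23551 + 115*(1 - 78)) - 44165 = (23551 + 115*(-77)) - 44165 = (23551 - 8855) - 44165 = 14696 - 44165 = -29469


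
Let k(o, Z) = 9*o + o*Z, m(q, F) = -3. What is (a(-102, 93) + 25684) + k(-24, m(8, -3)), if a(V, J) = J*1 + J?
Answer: 25726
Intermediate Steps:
a(V, J) = 2*J (a(V, J) = J + J = 2*J)
k(o, Z) = 9*o + Z*o
(a(-102, 93) + 25684) + k(-24, m(8, -3)) = (2*93 + 25684) - 24*(9 - 3) = (186 + 25684) - 24*6 = 25870 - 144 = 25726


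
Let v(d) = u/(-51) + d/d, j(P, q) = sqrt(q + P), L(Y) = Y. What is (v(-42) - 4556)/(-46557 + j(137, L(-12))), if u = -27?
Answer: 1802361141/18424210054 + 193565*sqrt(5)/18424210054 ≈ 0.097849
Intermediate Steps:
j(P, q) = sqrt(P + q)
v(d) = 26/17 (v(d) = -27/(-51) + d/d = -27*(-1/51) + 1 = 9/17 + 1 = 26/17)
(v(-42) - 4556)/(-46557 + j(137, L(-12))) = (26/17 - 4556)/(-46557 + sqrt(137 - 12)) = -77426/(17*(-46557 + sqrt(125))) = -77426/(17*(-46557 + 5*sqrt(5)))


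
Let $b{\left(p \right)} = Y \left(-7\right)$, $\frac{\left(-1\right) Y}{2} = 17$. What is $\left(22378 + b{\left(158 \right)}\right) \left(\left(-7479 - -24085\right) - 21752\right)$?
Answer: $-116381936$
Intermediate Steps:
$Y = -34$ ($Y = \left(-2\right) 17 = -34$)
$b{\left(p \right)} = 238$ ($b{\left(p \right)} = \left(-34\right) \left(-7\right) = 238$)
$\left(22378 + b{\left(158 \right)}\right) \left(\left(-7479 - -24085\right) - 21752\right) = \left(22378 + 238\right) \left(\left(-7479 - -24085\right) - 21752\right) = 22616 \left(\left(-7479 + 24085\right) - 21752\right) = 22616 \left(16606 - 21752\right) = 22616 \left(-5146\right) = -116381936$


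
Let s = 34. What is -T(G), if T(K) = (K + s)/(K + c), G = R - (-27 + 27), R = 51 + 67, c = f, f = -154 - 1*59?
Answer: 8/5 ≈ 1.6000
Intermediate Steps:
f = -213 (f = -154 - 59 = -213)
c = -213
R = 118
G = 118 (G = 118 - (-27 + 27) = 118 - 1*0 = 118 + 0 = 118)
T(K) = (34 + K)/(-213 + K) (T(K) = (K + 34)/(K - 213) = (34 + K)/(-213 + K))
-T(G) = -(34 + 118)/(-213 + 118) = -152/(-95) = -(-1)*152/95 = -1*(-8/5) = 8/5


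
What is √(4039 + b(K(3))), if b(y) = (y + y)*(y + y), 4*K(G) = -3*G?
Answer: √16237/2 ≈ 63.712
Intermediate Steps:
K(G) = -3*G/4 (K(G) = (-3*G)/4 = -3*G/4)
b(y) = 4*y² (b(y) = (2*y)*(2*y) = 4*y²)
√(4039 + b(K(3))) = √(4039 + 4*(-¾*3)²) = √(4039 + 4*(-9/4)²) = √(4039 + 4*(81/16)) = √(4039 + 81/4) = √(16237/4) = √16237/2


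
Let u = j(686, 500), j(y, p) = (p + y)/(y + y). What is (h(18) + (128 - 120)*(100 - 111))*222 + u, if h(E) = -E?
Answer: -16142359/686 ≈ -23531.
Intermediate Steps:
j(y, p) = (p + y)/(2*y) (j(y, p) = (p + y)/((2*y)) = (p + y)*(1/(2*y)) = (p + y)/(2*y))
u = 593/686 (u = (1/2)*(500 + 686)/686 = (1/2)*(1/686)*1186 = 593/686 ≈ 0.86443)
(h(18) + (128 - 120)*(100 - 111))*222 + u = (-1*18 + (128 - 120)*(100 - 111))*222 + 593/686 = (-18 + 8*(-11))*222 + 593/686 = (-18 - 88)*222 + 593/686 = -106*222 + 593/686 = -23532 + 593/686 = -16142359/686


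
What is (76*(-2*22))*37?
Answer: -123728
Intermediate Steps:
(76*(-2*22))*37 = (76*(-44))*37 = -3344*37 = -123728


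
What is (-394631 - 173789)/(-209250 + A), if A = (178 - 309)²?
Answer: 568420/192089 ≈ 2.9591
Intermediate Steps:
A = 17161 (A = (-131)² = 17161)
(-394631 - 173789)/(-209250 + A) = (-394631 - 173789)/(-209250 + 17161) = -568420/(-192089) = -568420*(-1/192089) = 568420/192089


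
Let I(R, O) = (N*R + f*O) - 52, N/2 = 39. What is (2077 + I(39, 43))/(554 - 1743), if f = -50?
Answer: -2917/1189 ≈ -2.4533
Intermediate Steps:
N = 78 (N = 2*39 = 78)
I(R, O) = -52 - 50*O + 78*R (I(R, O) = (78*R - 50*O) - 52 = (-50*O + 78*R) - 52 = -52 - 50*O + 78*R)
(2077 + I(39, 43))/(554 - 1743) = (2077 + (-52 - 50*43 + 78*39))/(554 - 1743) = (2077 + (-52 - 2150 + 3042))/(-1189) = (2077 + 840)*(-1/1189) = 2917*(-1/1189) = -2917/1189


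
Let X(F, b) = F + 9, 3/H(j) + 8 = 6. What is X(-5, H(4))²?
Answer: 16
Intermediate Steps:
H(j) = -3/2 (H(j) = 3/(-8 + 6) = 3/(-2) = 3*(-½) = -3/2)
X(F, b) = 9 + F
X(-5, H(4))² = (9 - 5)² = 4² = 16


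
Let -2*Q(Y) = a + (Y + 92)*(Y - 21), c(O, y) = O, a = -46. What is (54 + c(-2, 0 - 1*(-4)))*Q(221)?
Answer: -1626404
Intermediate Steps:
Q(Y) = 23 - (-21 + Y)*(92 + Y)/2 (Q(Y) = -(-46 + (Y + 92)*(Y - 21))/2 = -(-46 + (92 + Y)*(-21 + Y))/2 = -(-46 + (-21 + Y)*(92 + Y))/2 = 23 - (-21 + Y)*(92 + Y)/2)
(54 + c(-2, 0 - 1*(-4)))*Q(221) = (54 - 2)*(989 - 71/2*221 - ½*221²) = 52*(989 - 15691/2 - ½*48841) = 52*(989 - 15691/2 - 48841/2) = 52*(-31277) = -1626404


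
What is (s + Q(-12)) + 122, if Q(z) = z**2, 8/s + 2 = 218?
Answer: 7183/27 ≈ 266.04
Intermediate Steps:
s = 1/27 (s = 8/(-2 + 218) = 8/216 = 8*(1/216) = 1/27 ≈ 0.037037)
(s + Q(-12)) + 122 = (1/27 + (-12)**2) + 122 = (1/27 + 144) + 122 = 3889/27 + 122 = 7183/27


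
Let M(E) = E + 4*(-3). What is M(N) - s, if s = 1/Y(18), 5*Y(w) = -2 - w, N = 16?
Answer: 17/4 ≈ 4.2500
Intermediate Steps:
Y(w) = -2/5 - w/5 (Y(w) = (-2 - w)/5 = -2/5 - w/5)
M(E) = -12 + E (M(E) = E - 12 = -12 + E)
s = -1/4 (s = 1/(-2/5 - 1/5*18) = 1/(-2/5 - 18/5) = 1/(-4) = -1/4 ≈ -0.25000)
M(N) - s = (-12 + 16) - 1*(-1/4) = 4 + 1/4 = 17/4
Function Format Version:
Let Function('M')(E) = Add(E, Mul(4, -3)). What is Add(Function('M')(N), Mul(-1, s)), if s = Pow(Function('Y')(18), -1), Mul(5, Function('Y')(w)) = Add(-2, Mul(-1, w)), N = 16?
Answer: Rational(17, 4) ≈ 4.2500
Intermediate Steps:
Function('Y')(w) = Add(Rational(-2, 5), Mul(Rational(-1, 5), w)) (Function('Y')(w) = Mul(Rational(1, 5), Add(-2, Mul(-1, w))) = Add(Rational(-2, 5), Mul(Rational(-1, 5), w)))
Function('M')(E) = Add(-12, E) (Function('M')(E) = Add(E, -12) = Add(-12, E))
s = Rational(-1, 4) (s = Pow(Add(Rational(-2, 5), Mul(Rational(-1, 5), 18)), -1) = Pow(Add(Rational(-2, 5), Rational(-18, 5)), -1) = Pow(-4, -1) = Rational(-1, 4) ≈ -0.25000)
Add(Function('M')(N), Mul(-1, s)) = Add(Add(-12, 16), Mul(-1, Rational(-1, 4))) = Add(4, Rational(1, 4)) = Rational(17, 4)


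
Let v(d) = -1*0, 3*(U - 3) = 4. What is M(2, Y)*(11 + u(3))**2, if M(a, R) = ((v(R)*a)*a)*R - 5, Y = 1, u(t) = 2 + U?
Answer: -13520/9 ≈ -1502.2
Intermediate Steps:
U = 13/3 (U = 3 + (1/3)*4 = 3 + 4/3 = 13/3 ≈ 4.3333)
u(t) = 19/3 (u(t) = 2 + 13/3 = 19/3)
v(d) = 0
M(a, R) = -5 (M(a, R) = ((0*a)*a)*R - 5 = (0*a)*R - 5 = 0*R - 5 = 0 - 5 = -5)
M(2, Y)*(11 + u(3))**2 = -5*(11 + 19/3)**2 = -5*(52/3)**2 = -5*2704/9 = -13520/9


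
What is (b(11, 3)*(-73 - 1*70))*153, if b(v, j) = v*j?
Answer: -722007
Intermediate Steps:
b(v, j) = j*v
(b(11, 3)*(-73 - 1*70))*153 = ((3*11)*(-73 - 1*70))*153 = (33*(-73 - 70))*153 = (33*(-143))*153 = -4719*153 = -722007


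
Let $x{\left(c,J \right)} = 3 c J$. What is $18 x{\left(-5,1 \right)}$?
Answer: $-270$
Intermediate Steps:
$x{\left(c,J \right)} = 3 J c$
$18 x{\left(-5,1 \right)} = 18 \cdot 3 \cdot 1 \left(-5\right) = 18 \left(-15\right) = -270$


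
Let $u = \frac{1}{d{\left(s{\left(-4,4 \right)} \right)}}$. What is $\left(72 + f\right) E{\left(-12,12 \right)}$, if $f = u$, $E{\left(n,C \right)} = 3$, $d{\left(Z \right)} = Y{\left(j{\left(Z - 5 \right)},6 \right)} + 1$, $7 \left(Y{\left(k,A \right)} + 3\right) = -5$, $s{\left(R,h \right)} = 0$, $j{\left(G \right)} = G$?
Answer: $\frac{4083}{19} \approx 214.89$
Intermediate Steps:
$Y{\left(k,A \right)} = - \frac{26}{7}$ ($Y{\left(k,A \right)} = -3 + \frac{1}{7} \left(-5\right) = -3 - \frac{5}{7} = - \frac{26}{7}$)
$d{\left(Z \right)} = - \frac{19}{7}$ ($d{\left(Z \right)} = - \frac{26}{7} + 1 = - \frac{19}{7}$)
$u = - \frac{7}{19}$ ($u = \frac{1}{- \frac{19}{7}} = - \frac{7}{19} \approx -0.36842$)
$f = - \frac{7}{19} \approx -0.36842$
$\left(72 + f\right) E{\left(-12,12 \right)} = \left(72 - \frac{7}{19}\right) 3 = \frac{1361}{19} \cdot 3 = \frac{4083}{19}$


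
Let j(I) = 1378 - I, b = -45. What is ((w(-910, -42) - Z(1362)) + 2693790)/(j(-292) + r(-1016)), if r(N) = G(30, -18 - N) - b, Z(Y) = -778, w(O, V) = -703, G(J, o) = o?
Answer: 2693865/2713 ≈ 992.95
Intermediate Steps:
r(N) = 27 - N (r(N) = (-18 - N) - 1*(-45) = (-18 - N) + 45 = 27 - N)
((w(-910, -42) - Z(1362)) + 2693790)/(j(-292) + r(-1016)) = ((-703 - 1*(-778)) + 2693790)/((1378 - 1*(-292)) + (27 - 1*(-1016))) = ((-703 + 778) + 2693790)/((1378 + 292) + (27 + 1016)) = (75 + 2693790)/(1670 + 1043) = 2693865/2713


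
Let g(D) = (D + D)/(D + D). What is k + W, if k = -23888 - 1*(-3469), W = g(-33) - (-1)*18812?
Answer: -1606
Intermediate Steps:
g(D) = 1 (g(D) = (2*D)/((2*D)) = (2*D)*(1/(2*D)) = 1)
W = 18813 (W = 1 - (-1)*18812 = 1 - 1*(-18812) = 1 + 18812 = 18813)
k = -20419 (k = -23888 + 3469 = -20419)
k + W = -20419 + 18813 = -1606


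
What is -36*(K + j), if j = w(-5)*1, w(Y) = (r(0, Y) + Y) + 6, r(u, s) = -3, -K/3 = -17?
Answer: -1764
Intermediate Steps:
K = 51 (K = -3*(-17) = 51)
w(Y) = 3 + Y (w(Y) = (-3 + Y) + 6 = 3 + Y)
j = -2 (j = (3 - 5)*1 = -2*1 = -2)
-36*(K + j) = -36*(51 - 2) = -36*49 = -1764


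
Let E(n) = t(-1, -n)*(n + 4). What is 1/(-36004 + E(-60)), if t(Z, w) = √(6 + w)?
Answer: -9001/324020260 + 7*√66/162010130 ≈ -2.7428e-5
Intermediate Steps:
E(n) = √(6 - n)*(4 + n) (E(n) = √(6 - n)*(n + 4) = √(6 - n)*(4 + n))
1/(-36004 + E(-60)) = 1/(-36004 + √(6 - 1*(-60))*(4 - 60)) = 1/(-36004 + √(6 + 60)*(-56)) = 1/(-36004 + √66*(-56)) = 1/(-36004 - 56*√66)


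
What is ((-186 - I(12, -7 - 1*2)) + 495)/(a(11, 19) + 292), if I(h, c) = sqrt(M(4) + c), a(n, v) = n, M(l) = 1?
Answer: 103/101 - 2*I*sqrt(2)/303 ≈ 1.0198 - 0.0093347*I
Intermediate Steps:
I(h, c) = sqrt(1 + c)
((-186 - I(12, -7 - 1*2)) + 495)/(a(11, 19) + 292) = ((-186 - sqrt(1 + (-7 - 1*2))) + 495)/(11 + 292) = ((-186 - sqrt(1 + (-7 - 2))) + 495)/303 = ((-186 - sqrt(1 - 9)) + 495)/303 = ((-186 - sqrt(-8)) + 495)/303 = ((-186 - 2*I*sqrt(2)) + 495)/303 = (309 - 2*I*sqrt(2))/303 = 103/101 - 2*I*sqrt(2)/303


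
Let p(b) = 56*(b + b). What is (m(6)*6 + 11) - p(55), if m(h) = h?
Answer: -6113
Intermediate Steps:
p(b) = 112*b (p(b) = 56*(2*b) = 112*b)
(m(6)*6 + 11) - p(55) = (6*6 + 11) - 112*55 = (36 + 11) - 1*6160 = 47 - 6160 = -6113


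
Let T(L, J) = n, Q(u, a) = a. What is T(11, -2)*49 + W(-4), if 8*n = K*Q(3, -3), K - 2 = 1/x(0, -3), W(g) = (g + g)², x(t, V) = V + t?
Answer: 267/8 ≈ 33.375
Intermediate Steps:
W(g) = 4*g² (W(g) = (2*g)² = 4*g²)
K = 5/3 (K = 2 + 1/(-3 + 0) = 2 + 1/(-3) = 2 - ⅓ = 5/3 ≈ 1.6667)
n = -5/8 (n = ((5/3)*(-3))/8 = (⅛)*(-5) = -5/8 ≈ -0.62500)
T(L, J) = -5/8
T(11, -2)*49 + W(-4) = -5/8*49 + 4*(-4)² = -245/8 + 4*16 = -245/8 + 64 = 267/8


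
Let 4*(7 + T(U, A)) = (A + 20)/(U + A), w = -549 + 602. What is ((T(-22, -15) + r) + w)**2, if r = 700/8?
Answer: 390181009/21904 ≈ 17813.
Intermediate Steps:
w = 53
r = 175/2 (r = 700*(1/8) = 175/2 ≈ 87.500)
T(U, A) = -7 + (20 + A)/(4*(A + U)) (T(U, A) = -7 + ((A + 20)/(U + A))/4 = -7 + ((20 + A)/(A + U))/4 = -7 + (20 + A)/(4*(A + U)))
((T(-22, -15) + r) + w)**2 = (((5 - 7*(-22) - 27/4*(-15))/(-15 - 22) + 175/2) + 53)**2 = (((5 + 154 + 405/4)/(-37) + 175/2) + 53)**2 = ((-1/37*1041/4 + 175/2) + 53)**2 = ((-1041/148 + 175/2) + 53)**2 = (11909/148 + 53)**2 = (19753/148)**2 = 390181009/21904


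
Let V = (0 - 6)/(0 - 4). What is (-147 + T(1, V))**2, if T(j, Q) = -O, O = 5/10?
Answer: 87025/4 ≈ 21756.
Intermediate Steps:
V = 3/2 (V = -6/(-4) = -6*(-1/4) = 3/2 ≈ 1.5000)
O = 1/2 (O = 5*(1/10) = 1/2 ≈ 0.50000)
T(j, Q) = -1/2 (T(j, Q) = -1*1/2 = -1/2)
(-147 + T(1, V))**2 = (-147 - 1/2)**2 = (-295/2)**2 = 87025/4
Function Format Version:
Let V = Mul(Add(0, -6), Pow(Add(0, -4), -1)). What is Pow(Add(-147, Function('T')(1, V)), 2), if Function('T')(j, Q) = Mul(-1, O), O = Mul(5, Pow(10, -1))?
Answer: Rational(87025, 4) ≈ 21756.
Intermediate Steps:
V = Rational(3, 2) (V = Mul(-6, Pow(-4, -1)) = Mul(-6, Rational(-1, 4)) = Rational(3, 2) ≈ 1.5000)
O = Rational(1, 2) (O = Mul(5, Rational(1, 10)) = Rational(1, 2) ≈ 0.50000)
Function('T')(j, Q) = Rational(-1, 2) (Function('T')(j, Q) = Mul(-1, Rational(1, 2)) = Rational(-1, 2))
Pow(Add(-147, Function('T')(1, V)), 2) = Pow(Add(-147, Rational(-1, 2)), 2) = Pow(Rational(-295, 2), 2) = Rational(87025, 4)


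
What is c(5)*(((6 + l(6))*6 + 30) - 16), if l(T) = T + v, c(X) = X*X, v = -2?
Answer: 1850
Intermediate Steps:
c(X) = X²
l(T) = -2 + T (l(T) = T - 2 = -2 + T)
c(5)*(((6 + l(6))*6 + 30) - 16) = 5²*(((6 + (-2 + 6))*6 + 30) - 16) = 25*(((6 + 4)*6 + 30) - 16) = 25*((10*6 + 30) - 16) = 25*((60 + 30) - 16) = 25*(90 - 16) = 25*74 = 1850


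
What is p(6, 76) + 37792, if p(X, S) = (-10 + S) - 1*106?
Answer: 37752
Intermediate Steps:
p(X, S) = -116 + S (p(X, S) = (-10 + S) - 106 = -116 + S)
p(6, 76) + 37792 = (-116 + 76) + 37792 = -40 + 37792 = 37752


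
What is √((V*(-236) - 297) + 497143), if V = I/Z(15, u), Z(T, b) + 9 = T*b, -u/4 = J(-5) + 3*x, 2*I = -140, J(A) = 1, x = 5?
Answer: 7*√9520469574/969 ≈ 704.86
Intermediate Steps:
I = -70 (I = (½)*(-140) = -70)
u = -64 (u = -4*(1 + 3*5) = -4*(1 + 15) = -4*16 = -64)
Z(T, b) = -9 + T*b
V = 70/969 (V = -70/(-9 + 15*(-64)) = -70/(-9 - 960) = -70/(-969) = -70*(-1/969) = 70/969 ≈ 0.072239)
√((V*(-236) - 297) + 497143) = √(((70/969)*(-236) - 297) + 497143) = √((-16520/969 - 297) + 497143) = √(-304313/969 + 497143) = √(481427254/969) = 7*√9520469574/969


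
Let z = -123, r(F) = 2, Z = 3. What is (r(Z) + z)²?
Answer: 14641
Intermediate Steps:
(r(Z) + z)² = (2 - 123)² = (-121)² = 14641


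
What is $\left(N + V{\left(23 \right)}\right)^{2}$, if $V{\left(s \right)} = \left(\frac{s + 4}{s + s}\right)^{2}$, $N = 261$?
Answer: $\frac{305814530025}{4477456} \approx 68301.0$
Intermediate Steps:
$V{\left(s \right)} = \frac{\left(4 + s\right)^{2}}{4 s^{2}}$ ($V{\left(s \right)} = \left(\frac{4 + s}{2 s}\right)^{2} = \frac{\left(4 + s\right)^{2}}{4 s^{2}}$)
$\left(N + V{\left(23 \right)}\right)^{2} = \left(261 + \frac{\left(4 + 23\right)^{2}}{4 \cdot 529}\right)^{2} = \left(261 + \frac{1}{4} \cdot \frac{1}{529} \cdot 27^{2}\right)^{2} = \left(261 + \frac{1}{4} \cdot \frac{1}{529} \cdot 729\right)^{2} = \left(261 + \frac{729}{2116}\right)^{2} = \left(\frac{553005}{2116}\right)^{2} = \frac{305814530025}{4477456}$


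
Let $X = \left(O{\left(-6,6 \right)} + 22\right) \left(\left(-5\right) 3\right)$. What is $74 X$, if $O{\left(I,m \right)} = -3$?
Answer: $-21090$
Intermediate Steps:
$X = -285$ ($X = \left(-3 + 22\right) \left(\left(-5\right) 3\right) = 19 \left(-15\right) = -285$)
$74 X = 74 \left(-285\right) = -21090$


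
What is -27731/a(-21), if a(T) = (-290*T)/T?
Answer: 27731/290 ≈ 95.624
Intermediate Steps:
a(T) = -290
-27731/a(-21) = -27731/(-290) = -27731*(-1/290) = 27731/290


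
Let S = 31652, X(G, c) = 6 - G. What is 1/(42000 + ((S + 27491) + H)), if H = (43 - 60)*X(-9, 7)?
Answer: 1/100888 ≈ 9.9120e-6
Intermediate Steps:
H = -255 (H = (43 - 60)*(6 - 1*(-9)) = -17*(6 + 9) = -17*15 = -255)
1/(42000 + ((S + 27491) + H)) = 1/(42000 + ((31652 + 27491) - 255)) = 1/(42000 + (59143 - 255)) = 1/(42000 + 58888) = 1/100888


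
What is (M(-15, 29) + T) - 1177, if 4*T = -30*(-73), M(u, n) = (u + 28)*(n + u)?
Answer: -895/2 ≈ -447.50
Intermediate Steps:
M(u, n) = (28 + u)*(n + u)
T = 1095/2 (T = (-30*(-73))/4 = (¼)*2190 = 1095/2 ≈ 547.50)
(M(-15, 29) + T) - 1177 = (((-15)² + 28*29 + 28*(-15) + 29*(-15)) + 1095/2) - 1177 = ((225 + 812 - 420 - 435) + 1095/2) - 1177 = (182 + 1095/2) - 1177 = 1459/2 - 1177 = -895/2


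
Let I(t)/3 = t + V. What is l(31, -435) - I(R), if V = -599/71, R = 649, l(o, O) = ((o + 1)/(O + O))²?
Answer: -25817840824/13434975 ≈ -1921.7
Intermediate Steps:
l(o, O) = (1 + o)²/(4*O²) (l(o, O) = ((1 + o)/((2*O)))² = ((1 + o)*(1/(2*O)))² = ((1 + o)/(2*O))² = (1 + o)²/(4*O²))
V = -599/71 (V = -599*1/71 = -599/71 ≈ -8.4366)
I(t) = -1797/71 + 3*t (I(t) = 3*(t - 599/71) = 3*(-599/71 + t) = -1797/71 + 3*t)
l(31, -435) - I(R) = (¼)*(1 + 31)²/(-435)² - (-1797/71 + 3*649) = (¼)*(1/189225)*32² - (-1797/71 + 1947) = (¼)*(1/189225)*1024 - 1*136440/71 = 256/189225 - 136440/71 = -25817840824/13434975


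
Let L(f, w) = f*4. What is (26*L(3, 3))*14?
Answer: 4368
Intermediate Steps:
L(f, w) = 4*f
(26*L(3, 3))*14 = (26*(4*3))*14 = (26*12)*14 = 312*14 = 4368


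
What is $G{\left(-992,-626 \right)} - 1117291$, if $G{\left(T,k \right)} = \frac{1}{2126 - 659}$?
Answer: $- \frac{1639065896}{1467} \approx -1.1173 \cdot 10^{6}$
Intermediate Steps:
$G{\left(T,k \right)} = \frac{1}{1467}$
$G{\left(-992,-626 \right)} - 1117291 = \frac{1}{1467} - 1117291 = - \frac{1639065896}{1467}$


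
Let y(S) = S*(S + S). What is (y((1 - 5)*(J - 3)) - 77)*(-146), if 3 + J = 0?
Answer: -156950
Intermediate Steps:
J = -3 (J = -3 + 0 = -3)
y(S) = 2*S**2 (y(S) = S*(2*S) = 2*S**2)
(y((1 - 5)*(J - 3)) - 77)*(-146) = (2*((1 - 5)*(-3 - 3))**2 - 77)*(-146) = (2*(-4*(-6))**2 - 77)*(-146) = (2*24**2 - 77)*(-146) = (2*576 - 77)*(-146) = (1152 - 77)*(-146) = 1075*(-146) = -156950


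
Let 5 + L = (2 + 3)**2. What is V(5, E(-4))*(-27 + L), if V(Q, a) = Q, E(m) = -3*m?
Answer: -35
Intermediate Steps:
L = 20 (L = -5 + (2 + 3)**2 = -5 + 5**2 = -5 + 25 = 20)
V(5, E(-4))*(-27 + L) = 5*(-27 + 20) = 5*(-7) = -35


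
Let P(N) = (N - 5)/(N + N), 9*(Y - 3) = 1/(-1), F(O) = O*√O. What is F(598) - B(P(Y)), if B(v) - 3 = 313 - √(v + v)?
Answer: -316 + 598*√598 + I*√494/26 ≈ 14308.0 + 0.85485*I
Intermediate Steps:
F(O) = O^(3/2)
Y = 26/9 (Y = 3 + (⅑)/(-1) = 3 + (⅑)*(-1) = 3 - ⅑ = 26/9 ≈ 2.8889)
P(N) = (-5 + N)/(2*N) (P(N) = (-5 + N)/((2*N)) = (-5 + N)*(1/(2*N)) = (-5 + N)/(2*N))
B(v) = 316 - √2*√v (B(v) = 3 + (313 - √(v + v)) = 3 + (313 - √(2*v)) = 3 + (313 - √2*√v) = 316 - √2*√v)
F(598) - B(P(Y)) = 598^(3/2) - (316 - √2*√((-5 + 26/9)/(2*(26/9)))) = 598*√598 - (316 - √2*√((½)*(9/26)*(-19/9))) = 598*√598 - (316 - √2*√(-19/52)) = 598*√598 - (316 - √2*I*√247/26) = 598*√598 - (316 - I*√494/26) = 598*√598 + (-316 + I*√494/26) = -316 + 598*√598 + I*√494/26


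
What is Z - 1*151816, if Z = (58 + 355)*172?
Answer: -80780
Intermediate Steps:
Z = 71036 (Z = 413*172 = 71036)
Z - 1*151816 = 71036 - 1*151816 = 71036 - 151816 = -80780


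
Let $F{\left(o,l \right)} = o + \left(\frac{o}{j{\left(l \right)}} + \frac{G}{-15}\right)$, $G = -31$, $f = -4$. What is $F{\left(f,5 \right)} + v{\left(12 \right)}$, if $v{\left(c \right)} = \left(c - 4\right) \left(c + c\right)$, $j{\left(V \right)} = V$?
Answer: $\frac{2839}{15} \approx 189.27$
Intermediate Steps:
$v{\left(c \right)} = 2 c \left(-4 + c\right)$ ($v{\left(c \right)} = \left(-4 + c\right) 2 c = 2 c \left(-4 + c\right)$)
$F{\left(o,l \right)} = \frac{31}{15} + o + \frac{o}{l}$ ($F{\left(o,l \right)} = o + \left(\frac{o}{l} - \frac{31}{-15}\right) = o + \left(\frac{o}{l} - - \frac{31}{15}\right) = o + \left(\frac{o}{l} + \frac{31}{15}\right) = o + \left(\frac{31}{15} + \frac{o}{l}\right) = \frac{31}{15} + o + \frac{o}{l}$)
$F{\left(f,5 \right)} + v{\left(12 \right)} = \left(\frac{31}{15} - 4 - \frac{4}{5}\right) + 2 \cdot 12 \left(-4 + 12\right) = \left(\frac{31}{15} - 4 - \frac{4}{5}\right) + 2 \cdot 12 \cdot 8 = \left(\frac{31}{15} - 4 - \frac{4}{5}\right) + 192 = - \frac{41}{15} + 192 = \frac{2839}{15}$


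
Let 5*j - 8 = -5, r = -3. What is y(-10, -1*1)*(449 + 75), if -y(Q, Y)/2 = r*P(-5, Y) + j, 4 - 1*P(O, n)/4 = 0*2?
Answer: 248376/5 ≈ 49675.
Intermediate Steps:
j = ⅗ (j = 8/5 + (⅕)*(-5) = 8/5 - 1 = ⅗ ≈ 0.60000)
P(O, n) = 16 (P(O, n) = 16 - 0*2 = 16 - 4*0 = 16 + 0 = 16)
y(Q, Y) = 474/5 (y(Q, Y) = -2*(-3*16 + ⅗) = -2*(-48 + ⅗) = -2*(-237/5) = 474/5)
y(-10, -1*1)*(449 + 75) = 474*(449 + 75)/5 = (474/5)*524 = 248376/5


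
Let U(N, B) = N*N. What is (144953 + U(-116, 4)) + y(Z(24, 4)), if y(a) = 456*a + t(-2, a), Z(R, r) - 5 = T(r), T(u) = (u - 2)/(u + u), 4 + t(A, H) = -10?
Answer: 160789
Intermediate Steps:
t(A, H) = -14 (t(A, H) = -4 - 10 = -14)
T(u) = (-2 + u)/(2*u) (T(u) = (-2 + u)/((2*u)) = (-2 + u)*(1/(2*u)) = (-2 + u)/(2*u))
Z(R, r) = 5 + (-2 + r)/(2*r)
y(a) = -14 + 456*a (y(a) = 456*a - 14 = -14 + 456*a)
U(N, B) = N**2
(144953 + U(-116, 4)) + y(Z(24, 4)) = (144953 + (-116)**2) + (-14 + 456*(11/2 - 1/4)) = (144953 + 13456) + (-14 + 456*(11/2 - 1*1/4)) = 158409 + (-14 + 456*(11/2 - 1/4)) = 158409 + (-14 + 456*(21/4)) = 158409 + (-14 + 2394) = 158409 + 2380 = 160789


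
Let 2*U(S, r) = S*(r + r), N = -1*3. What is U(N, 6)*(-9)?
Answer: 162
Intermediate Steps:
N = -3
U(S, r) = S*r (U(S, r) = (S*(r + r))/2 = (S*(2*r))/2 = (2*S*r)/2 = S*r)
U(N, 6)*(-9) = -3*6*(-9) = -18*(-9) = 162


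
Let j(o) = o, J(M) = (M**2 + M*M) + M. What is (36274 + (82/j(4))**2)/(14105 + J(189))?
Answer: 146777/342944 ≈ 0.42799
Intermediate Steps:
J(M) = M + 2*M**2 (J(M) = (M**2 + M**2) + M = 2*M**2 + M = M + 2*M**2)
(36274 + (82/j(4))**2)/(14105 + J(189)) = (36274 + (82/4)**2)/(14105 + 189*(1 + 2*189)) = (36274 + (82*(1/4))**2)/(14105 + 189*(1 + 378)) = (36274 + (41/2)**2)/(14105 + 189*379) = (36274 + 1681/4)/(14105 + 71631) = (146777/4)/85736 = (146777/4)*(1/85736) = 146777/342944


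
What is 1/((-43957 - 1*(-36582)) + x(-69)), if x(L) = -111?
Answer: -1/7486 ≈ -0.00013358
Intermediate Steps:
1/((-43957 - 1*(-36582)) + x(-69)) = 1/((-43957 - 1*(-36582)) - 111) = 1/((-43957 + 36582) - 111) = 1/(-7375 - 111) = 1/(-7486) = -1/7486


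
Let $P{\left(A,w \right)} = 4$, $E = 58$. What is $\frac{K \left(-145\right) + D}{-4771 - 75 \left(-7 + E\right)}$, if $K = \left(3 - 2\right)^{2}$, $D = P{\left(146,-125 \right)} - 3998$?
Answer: $\frac{4139}{8596} \approx 0.4815$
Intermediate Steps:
$D = -3994$ ($D = 4 - 3998 = -3994$)
$K = 1$ ($K = \left(3 - 2\right)^{2} = 1^{2} = 1$)
$\frac{K \left(-145\right) + D}{-4771 - 75 \left(-7 + E\right)} = \frac{1 \left(-145\right) - 3994}{-4771 - 75 \left(-7 + 58\right)} = \frac{-145 - 3994}{-4771 - 3825} = - \frac{4139}{-4771 - 3825} = - \frac{4139}{-8596} = \left(-4139\right) \left(- \frac{1}{8596}\right) = \frac{4139}{8596}$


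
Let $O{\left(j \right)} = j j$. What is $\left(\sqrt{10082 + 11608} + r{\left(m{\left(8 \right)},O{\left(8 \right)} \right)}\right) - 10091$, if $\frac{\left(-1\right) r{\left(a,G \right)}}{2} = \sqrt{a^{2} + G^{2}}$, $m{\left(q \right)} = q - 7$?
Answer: $-10091 - 2 \sqrt{4097} + 3 \sqrt{2410} \approx -10072.0$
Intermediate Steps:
$O{\left(j \right)} = j^{2}$
$m{\left(q \right)} = -7 + q$ ($m{\left(q \right)} = q - 7 = -7 + q$)
$r{\left(a,G \right)} = - 2 \sqrt{G^{2} + a^{2}}$ ($r{\left(a,G \right)} = - 2 \sqrt{a^{2} + G^{2}} = - 2 \sqrt{G^{2} + a^{2}}$)
$\left(\sqrt{10082 + 11608} + r{\left(m{\left(8 \right)},O{\left(8 \right)} \right)}\right) - 10091 = \left(\sqrt{10082 + 11608} - 2 \sqrt{\left(8^{2}\right)^{2} + \left(-7 + 8\right)^{2}}\right) - 10091 = \left(\sqrt{21690} - 2 \sqrt{64^{2} + 1^{2}}\right) - 10091 = \left(3 \sqrt{2410} - 2 \sqrt{4096 + 1}\right) - 10091 = \left(3 \sqrt{2410} - 2 \sqrt{4097}\right) - 10091 = \left(- 2 \sqrt{4097} + 3 \sqrt{2410}\right) - 10091 = -10091 - 2 \sqrt{4097} + 3 \sqrt{2410}$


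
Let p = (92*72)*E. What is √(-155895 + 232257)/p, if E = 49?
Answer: √76362/324576 ≈ 0.00085138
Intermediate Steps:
p = 324576 (p = (92*72)*49 = 6624*49 = 324576)
√(-155895 + 232257)/p = √(-155895 + 232257)/324576 = √76362*(1/324576) = √76362/324576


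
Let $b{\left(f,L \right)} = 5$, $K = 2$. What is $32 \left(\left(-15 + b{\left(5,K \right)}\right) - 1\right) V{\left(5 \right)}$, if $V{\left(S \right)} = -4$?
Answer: $1408$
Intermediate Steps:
$32 \left(\left(-15 + b{\left(5,K \right)}\right) - 1\right) V{\left(5 \right)} = 32 \left(\left(-15 + 5\right) - 1\right) \left(-4\right) = 32 \left(-10 - 1\right) \left(-4\right) = 32 \left(-11\right) \left(-4\right) = \left(-352\right) \left(-4\right) = 1408$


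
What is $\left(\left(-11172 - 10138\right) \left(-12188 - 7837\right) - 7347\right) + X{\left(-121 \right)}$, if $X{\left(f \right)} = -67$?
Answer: $426725336$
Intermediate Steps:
$\left(\left(-11172 - 10138\right) \left(-12188 - 7837\right) - 7347\right) + X{\left(-121 \right)} = \left(\left(-11172 - 10138\right) \left(-12188 - 7837\right) - 7347\right) - 67 = \left(\left(-21310\right) \left(-20025\right) - 7347\right) - 67 = \left(426732750 - 7347\right) - 67 = 426725403 - 67 = 426725336$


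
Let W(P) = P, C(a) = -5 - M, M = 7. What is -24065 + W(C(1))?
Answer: -24077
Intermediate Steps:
C(a) = -12 (C(a) = -5 - 1*7 = -5 - 7 = -12)
-24065 + W(C(1)) = -24065 - 12 = -24077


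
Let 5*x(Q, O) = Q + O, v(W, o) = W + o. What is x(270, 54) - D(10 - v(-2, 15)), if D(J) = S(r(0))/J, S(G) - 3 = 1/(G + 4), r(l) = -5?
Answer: 982/15 ≈ 65.467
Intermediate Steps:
S(G) = 3 + 1/(4 + G) (S(G) = 3 + 1/(G + 4) = 3 + 1/(4 + G))
x(Q, O) = O/5 + Q/5 (x(Q, O) = (Q + O)/5 = (O + Q)/5 = O/5 + Q/5)
D(J) = 2/J (D(J) = ((13 + 3*(-5))/(4 - 5))/J = ((13 - 15)/(-1))/J = (-1*(-2))/J = 2/J)
x(270, 54) - D(10 - v(-2, 15)) = ((⅕)*54 + (⅕)*270) - 2/(10 - (-2 + 15)) = (54/5 + 54) - 2/(10 - 1*13) = 324/5 - 2/(10 - 13) = 324/5 - 2/(-3) = 324/5 - 2*(-1)/3 = 324/5 - 1*(-⅔) = 324/5 + ⅔ = 982/15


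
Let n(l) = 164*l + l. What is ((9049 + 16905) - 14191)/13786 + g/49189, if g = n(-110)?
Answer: 328394307/678119554 ≈ 0.48427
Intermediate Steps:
n(l) = 165*l
g = -18150 (g = 165*(-110) = -18150)
((9049 + 16905) - 14191)/13786 + g/49189 = ((9049 + 16905) - 14191)/13786 - 18150/49189 = (25954 - 14191)*(1/13786) - 18150*1/49189 = 11763*(1/13786) - 18150/49189 = 11763/13786 - 18150/49189 = 328394307/678119554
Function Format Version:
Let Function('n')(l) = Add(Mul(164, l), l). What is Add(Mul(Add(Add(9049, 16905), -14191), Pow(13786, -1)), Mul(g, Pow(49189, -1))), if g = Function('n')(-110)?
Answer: Rational(328394307, 678119554) ≈ 0.48427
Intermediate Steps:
Function('n')(l) = Mul(165, l)
g = -18150 (g = Mul(165, -110) = -18150)
Add(Mul(Add(Add(9049, 16905), -14191), Pow(13786, -1)), Mul(g, Pow(49189, -1))) = Add(Mul(Add(Add(9049, 16905), -14191), Pow(13786, -1)), Mul(-18150, Pow(49189, -1))) = Add(Mul(Add(25954, -14191), Rational(1, 13786)), Mul(-18150, Rational(1, 49189))) = Add(Mul(11763, Rational(1, 13786)), Rational(-18150, 49189)) = Add(Rational(11763, 13786), Rational(-18150, 49189)) = Rational(328394307, 678119554)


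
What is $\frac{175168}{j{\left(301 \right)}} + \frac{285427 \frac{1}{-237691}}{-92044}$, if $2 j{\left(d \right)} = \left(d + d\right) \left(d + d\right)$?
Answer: $\frac{273741610696509}{283167347518972} \approx 0.96671$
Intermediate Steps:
$j{\left(d \right)} = 2 d^{2}$ ($j{\left(d \right)} = \frac{\left(d + d\right) \left(d + d\right)}{2} = \frac{2 d 2 d}{2} = \frac{4 d^{2}}{2} = 2 d^{2}$)
$\frac{175168}{j{\left(301 \right)}} + \frac{285427 \frac{1}{-237691}}{-92044} = \frac{175168}{2 \cdot 301^{2}} + \frac{285427 \frac{1}{-237691}}{-92044} = \frac{175168}{2 \cdot 90601} + 285427 \left(- \frac{1}{237691}\right) \left(- \frac{1}{92044}\right) = \frac{175168}{181202} - - \frac{285427}{21878030404} = 175168 \cdot \frac{1}{181202} + \frac{285427}{21878030404} = \frac{12512}{12943} + \frac{285427}{21878030404} = \frac{273741610696509}{283167347518972}$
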